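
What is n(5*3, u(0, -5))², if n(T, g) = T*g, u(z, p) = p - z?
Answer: 5625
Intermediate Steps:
n(5*3, u(0, -5))² = ((5*3)*(-5 - 1*0))² = (15*(-5 + 0))² = (15*(-5))² = (-75)² = 5625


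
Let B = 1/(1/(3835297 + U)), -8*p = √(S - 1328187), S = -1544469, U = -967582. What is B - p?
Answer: 2867715 + 3*I*√19949/2 ≈ 2.8677e+6 + 211.86*I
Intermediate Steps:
p = -3*I*√19949/2 (p = -√(-1544469 - 1328187)/8 = -3*I*√19949/2 ≈ -211.86*I)
B = 2867715 (B = 1/(1/(3835297 - 967582)) = 1/(1/2867715) = 2867715)
B - p = 2867715 - (-3)*I*√19949/2 = 2867715 + 3*I*√19949/2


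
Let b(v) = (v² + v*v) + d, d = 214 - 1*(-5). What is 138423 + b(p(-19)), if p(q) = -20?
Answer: 139442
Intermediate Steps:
d = 219 (d = 214 + 5 = 219)
b(v) = 219 + 2*v² (b(v) = (v² + v*v) + 219 = (v² + v²) + 219 = 2*v² + 219 = 219 + 2*v²)
138423 + b(p(-19)) = 138423 + (219 + 2*(-20)²) = 138423 + (219 + 2*400) = 138423 + (219 + 800) = 138423 + 1019 = 139442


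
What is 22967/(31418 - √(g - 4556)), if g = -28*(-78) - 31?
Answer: 721577206/987093127 + 68901*I*√267/987093127 ≈ 0.73101 + 0.0011406*I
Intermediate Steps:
g = 2153 (g = 2184 - 31 = 2153)
22967/(31418 - √(g - 4556)) = 22967/(31418 - √(2153 - 4556)) = 22967/(31418 - √(-2403)) = 22967/(31418 - 3*I*√267)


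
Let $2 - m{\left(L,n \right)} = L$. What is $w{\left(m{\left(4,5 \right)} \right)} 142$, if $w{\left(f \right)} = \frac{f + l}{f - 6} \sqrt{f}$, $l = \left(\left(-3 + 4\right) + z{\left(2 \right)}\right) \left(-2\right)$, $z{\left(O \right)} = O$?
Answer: $142 i \sqrt{2} \approx 200.82 i$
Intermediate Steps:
$m{\left(L,n \right)} = 2 - L$
$l = -6$ ($l = \left(\left(-3 + 4\right) + 2\right) \left(-2\right) = \left(1 + 2\right) \left(-2\right) = 3 \left(-2\right) = -6$)
$w{\left(f \right)} = \sqrt{f}$ ($w{\left(f \right)} = \frac{f - 6}{f - 6} \sqrt{f} = \frac{-6 + f}{-6 + f} \sqrt{f} = 1 \sqrt{f} = \sqrt{f}$)
$w{\left(m{\left(4,5 \right)} \right)} 142 = \sqrt{2 - 4} \cdot 142 = \sqrt{-2} \cdot 142 = i \sqrt{2} \cdot 142 = 142 i \sqrt{2}$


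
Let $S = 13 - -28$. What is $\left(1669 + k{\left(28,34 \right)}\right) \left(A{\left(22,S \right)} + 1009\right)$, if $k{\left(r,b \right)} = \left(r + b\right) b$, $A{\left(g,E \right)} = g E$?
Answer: $7217847$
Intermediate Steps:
$S = 41$ ($S = 13 + 28 = 41$)
$A{\left(g,E \right)} = E g$
$k{\left(r,b \right)} = b \left(b + r\right)$ ($k{\left(r,b \right)} = \left(b + r\right) b = b \left(b + r\right)$)
$\left(1669 + k{\left(28,34 \right)}\right) \left(A{\left(22,S \right)} + 1009\right) = \left(1669 + 34 \left(34 + 28\right)\right) \left(41 \cdot 22 + 1009\right) = \left(1669 + 34 \cdot 62\right) \left(902 + 1009\right) = \left(1669 + 2108\right) 1911 = 3777 \cdot 1911 = 7217847$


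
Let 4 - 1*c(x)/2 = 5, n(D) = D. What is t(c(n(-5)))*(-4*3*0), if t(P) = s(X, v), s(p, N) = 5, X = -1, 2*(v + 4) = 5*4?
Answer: 0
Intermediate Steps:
v = 6 (v = -4 + (5*4)/2 = -4 + (½)*20 = -4 + 10 = 6)
c(x) = -2 (c(x) = 8 - 2*5 = 8 - 10 = -2)
t(P) = 5
t(c(n(-5)))*(-4*3*0) = 5*(-4*3*0) = 5*(-12*0) = 5*0 = 0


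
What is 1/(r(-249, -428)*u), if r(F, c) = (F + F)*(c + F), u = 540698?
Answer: 1/182294167908 ≈ 5.4856e-12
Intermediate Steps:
r(F, c) = 2*F*(F + c) (r(F, c) = (2*F)*(F + c) = 2*F*(F + c))
1/(r(-249, -428)*u) = 1/((2*(-249)*(-249 - 428))*540698) = (1/540698)/(2*(-249)*(-677)) = (1/540698)/337146 = (1/337146)*(1/540698) = 1/182294167908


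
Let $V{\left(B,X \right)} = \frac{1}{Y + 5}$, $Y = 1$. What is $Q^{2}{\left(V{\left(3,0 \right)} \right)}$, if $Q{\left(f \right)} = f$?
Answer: $\frac{1}{36} \approx 0.027778$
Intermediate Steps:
$V{\left(B,X \right)} = \frac{1}{6}$ ($V{\left(B,X \right)} = \frac{1}{1 + 5} = \frac{1}{6}$)
$Q^{2}{\left(V{\left(3,0 \right)} \right)} = \left(\frac{1}{6}\right)^{2} = \frac{1}{36}$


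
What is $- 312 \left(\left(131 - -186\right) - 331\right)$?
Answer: $4368$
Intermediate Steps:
$- 312 \left(\left(131 - -186\right) - 331\right) = - 312 \left(\left(131 + 186\right) - 331\right) = - 312 \left(317 - 331\right) = \left(-312\right) \left(-14\right) = 4368$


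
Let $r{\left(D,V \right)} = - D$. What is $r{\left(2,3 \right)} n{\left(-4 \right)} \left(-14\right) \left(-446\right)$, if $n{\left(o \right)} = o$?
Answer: $49952$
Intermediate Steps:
$r{\left(2,3 \right)} n{\left(-4 \right)} \left(-14\right) \left(-446\right) = \left(-1\right) 2 \left(-4\right) \left(-14\right) \left(-446\right) = \left(-2\right) \left(-4\right) \left(-14\right) \left(-446\right) = 8 \left(-14\right) \left(-446\right) = \left(-112\right) \left(-446\right) = 49952$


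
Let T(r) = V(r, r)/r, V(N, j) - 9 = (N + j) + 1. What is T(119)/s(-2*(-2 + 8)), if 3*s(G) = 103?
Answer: 744/12257 ≈ 0.060700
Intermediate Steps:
V(N, j) = 10 + N + j (V(N, j) = 9 + ((N + j) + 1) = 9 + (1 + N + j) = 10 + N + j)
T(r) = (10 + 2*r)/r (T(r) = (10 + r + r)/r = (10 + 2*r)/r)
s(G) = 103/3 (s(G) = (⅓)*103 = 103/3)
T(119)/s(-2*(-2 + 8)) = (2 + 10/119)/(103/3) = (2 + 10*(1/119))*(3/103) = (2 + 10/119)*(3/103) = (248/119)*(3/103) = 744/12257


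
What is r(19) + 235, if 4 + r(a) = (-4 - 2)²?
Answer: 267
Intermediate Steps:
r(a) = 32 (r(a) = -4 + (-4 - 2)² = -4 + (-6)² = -4 + 36 = 32)
r(19) + 235 = 32 + 235 = 267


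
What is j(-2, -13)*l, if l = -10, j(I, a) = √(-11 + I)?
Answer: -10*I*√13 ≈ -36.056*I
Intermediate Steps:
j(-2, -13)*l = √(-11 - 2)*(-10) = √(-13)*(-10) = (I*√13)*(-10) = -10*I*√13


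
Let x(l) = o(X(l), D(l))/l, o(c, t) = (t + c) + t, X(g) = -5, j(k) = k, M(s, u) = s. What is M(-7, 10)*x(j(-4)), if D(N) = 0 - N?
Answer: 21/4 ≈ 5.2500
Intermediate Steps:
D(N) = -N
o(c, t) = c + 2*t (o(c, t) = (c + t) + t = c + 2*t)
x(l) = (-5 - 2*l)/l (x(l) = (-5 + 2*(-l))/l = (-5 - 2*l)/l)
M(-7, 10)*x(j(-4)) = -7*(-2 - 5/(-4)) = -7*(-2 - 5*(-¼)) = -7*(-2 + 5/4) = -7*(-¾) = 21/4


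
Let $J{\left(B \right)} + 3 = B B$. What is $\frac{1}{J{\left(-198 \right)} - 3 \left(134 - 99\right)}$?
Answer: $\frac{1}{39096} \approx 2.5578 \cdot 10^{-5}$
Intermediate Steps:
$J{\left(B \right)} = -3 + B^{2}$ ($J{\left(B \right)} = -3 + B B = -3 + B^{2}$)
$\frac{1}{J{\left(-198 \right)} - 3 \left(134 - 99\right)} = \frac{1}{\left(-3 + \left(-198\right)^{2}\right) - 3 \left(134 - 99\right)} = \frac{1}{\left(-3 + 39204\right) - 105} = \frac{1}{39201 - 105} = \frac{1}{39096}$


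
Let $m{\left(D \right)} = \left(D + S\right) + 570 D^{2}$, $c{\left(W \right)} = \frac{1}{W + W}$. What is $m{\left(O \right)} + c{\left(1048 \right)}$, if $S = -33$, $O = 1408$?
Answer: $\frac{2368492272081}{2096} \approx 1.13 \cdot 10^{9}$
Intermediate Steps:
$c{\left(W \right)} = \frac{1}{2 W}$
$m{\left(D \right)} = -33 + D + 570 D^{2}$ ($m{\left(D \right)} = \left(D - 33\right) + 570 D^{2} = \left(-33 + D\right) + 570 D^{2} = -33 + D + 570 D^{2}$)
$m{\left(O \right)} + c{\left(1048 \right)} = \left(-33 + 1408 + 570 \cdot 1408^{2}\right) + \frac{1}{2 \cdot 1048} = \left(-33 + 1408 + 570 \cdot 1982464\right) + \frac{1}{2} \cdot \frac{1}{1048} = \left(-33 + 1408 + 1130004480\right) + \frac{1}{2096} = 1130005855 + \frac{1}{2096} = \frac{2368492272081}{2096}$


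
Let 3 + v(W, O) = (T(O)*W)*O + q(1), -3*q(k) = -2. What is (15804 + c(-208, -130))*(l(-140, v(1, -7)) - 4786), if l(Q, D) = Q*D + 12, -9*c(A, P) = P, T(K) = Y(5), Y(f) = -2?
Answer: -2736559252/27 ≈ -1.0135e+8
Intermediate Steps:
q(k) = ⅔ (q(k) = -⅓*(-2) = ⅔)
T(K) = -2
v(W, O) = -7/3 - 2*O*W (v(W, O) = -3 + ((-2*W)*O + ⅔) = -3 + (-2*O*W + ⅔) = -3 + (⅔ - 2*O*W) = -7/3 - 2*O*W)
c(A, P) = -P/9
l(Q, D) = 12 + D*Q (l(Q, D) = D*Q + 12 = 12 + D*Q)
(15804 + c(-208, -130))*(l(-140, v(1, -7)) - 4786) = (15804 - ⅑*(-130))*((12 + (-7/3 - 2*(-7)*1)*(-140)) - 4786) = (15804 + 130/9)*((12 + (-7/3 + 14)*(-140)) - 4786) = 142366*((12 + (35/3)*(-140)) - 4786)/9 = 142366*((12 - 4900/3) - 4786)/9 = 142366*(-4864/3 - 4786)/9 = (142366/9)*(-19222/3) = -2736559252/27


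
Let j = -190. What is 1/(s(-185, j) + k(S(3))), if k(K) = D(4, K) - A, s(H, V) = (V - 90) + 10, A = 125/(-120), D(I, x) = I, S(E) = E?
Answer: -24/6359 ≈ -0.0037742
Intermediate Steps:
A = -25/24 (A = 125*(-1/120) = -25/24 ≈ -1.0417)
s(H, V) = -80 + V (s(H, V) = (-90 + V) + 10 = -80 + V)
k(K) = 121/24 (k(K) = 4 - 1*(-25/24) = 4 + 25/24 = 121/24)
1/(s(-185, j) + k(S(3))) = 1/((-80 - 190) + 121/24) = 1/(-270 + 121/24) = 1/(-6359/24) = -24/6359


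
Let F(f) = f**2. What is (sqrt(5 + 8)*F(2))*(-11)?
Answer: -44*sqrt(13) ≈ -158.64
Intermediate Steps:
(sqrt(5 + 8)*F(2))*(-11) = (sqrt(5 + 8)*2**2)*(-11) = (sqrt(13)*4)*(-11) = (4*sqrt(13))*(-11) = -44*sqrt(13)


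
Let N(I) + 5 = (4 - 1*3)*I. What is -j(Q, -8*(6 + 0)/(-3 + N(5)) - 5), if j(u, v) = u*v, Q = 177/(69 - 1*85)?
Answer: 1947/16 ≈ 121.69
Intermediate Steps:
N(I) = -5 + I (N(I) = -5 + (4 - 1*3)*I = -5 + (4 - 3)*I = -5 + 1*I = -5 + I)
Q = -177/16 (Q = 177/(69 - 85) = 177/(-16) = 177*(-1/16) = -177/16 ≈ -11.063)
-j(Q, -8*(6 + 0)/(-3 + N(5)) - 5) = -(-177)*(-8*(6 + 0)/(-3 + (-5 + 5)) - 5)/16 = -(-177)*(-48/(-3 + 0) - 5)/16 = -(-177)*(-48/(-3) - 5)/16 = -(-177)*(-48*(-1)/3 - 5)/16 = -(-177)*(-8*(-2) - 5)/16 = -(-177)*(16 - 5)/16 = -(-177)*11/16 = -1*(-1947/16) = 1947/16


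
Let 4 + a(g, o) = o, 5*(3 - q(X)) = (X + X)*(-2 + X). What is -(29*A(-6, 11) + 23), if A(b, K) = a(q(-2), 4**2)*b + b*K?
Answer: 3979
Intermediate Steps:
q(X) = 3 - 2*X*(-2 + X)/5 (q(X) = 3 - (X + X)*(-2 + X)/5 = 3 - 2*X*(-2 + X)/5)
a(g, o) = -4 + o
A(b, K) = 12*b + K*b (A(b, K) = (-4 + 4**2)*b + b*K = (-4 + 16)*b + K*b = 12*b + K*b)
-(29*A(-6, 11) + 23) = -(29*(-6*(12 + 11)) + 23) = -(29*(-6*23) + 23) = -(29*(-138) + 23) = -(-4002 + 23) = -1*(-3979) = 3979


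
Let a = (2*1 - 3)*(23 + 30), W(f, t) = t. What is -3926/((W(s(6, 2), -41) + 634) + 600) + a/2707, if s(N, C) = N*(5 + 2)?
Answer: -10690911/3229451 ≈ -3.3104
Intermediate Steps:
s(N, C) = 7*N (s(N, C) = N*7 = 7*N)
a = -53 (a = (2 - 3)*53 = -1*53 = -53)
-3926/((W(s(6, 2), -41) + 634) + 600) + a/2707 = -3926/((-41 + 634) + 600) - 53/2707 = -3926/(593 + 600) - 53*1/2707 = -3926/1193 - 53/2707 = -10690911/3229451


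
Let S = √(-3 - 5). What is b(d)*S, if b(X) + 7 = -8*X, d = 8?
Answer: -142*I*√2 ≈ -200.82*I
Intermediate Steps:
S = 2*I*√2 (S = √(-8) = 2*I*√2 ≈ 2.8284*I)
b(X) = -7 - 8*X
b(d)*S = (-7 - 8*8)*(2*I*√2) = (-7 - 64)*(2*I*√2) = -142*I*√2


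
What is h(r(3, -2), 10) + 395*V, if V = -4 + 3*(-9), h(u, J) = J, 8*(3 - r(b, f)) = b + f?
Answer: -12235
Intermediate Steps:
r(b, f) = 3 - b/8 - f/8 (r(b, f) = 3 - (b + f)/8 = 3 + (-b/8 - f/8) = 3 - b/8 - f/8)
V = -31 (V = -4 - 27 = -31)
h(r(3, -2), 10) + 395*V = 10 + 395*(-31) = 10 - 12245 = -12235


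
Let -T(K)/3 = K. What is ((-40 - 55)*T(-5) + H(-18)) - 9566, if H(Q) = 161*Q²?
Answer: 41173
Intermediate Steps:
T(K) = -3*K
((-40 - 55)*T(-5) + H(-18)) - 9566 = ((-40 - 55)*(-3*(-5)) + 161*(-18)²) - 9566 = (-95*15 + 161*324) - 9566 = (-1425 + 52164) - 9566 = 50739 - 9566 = 41173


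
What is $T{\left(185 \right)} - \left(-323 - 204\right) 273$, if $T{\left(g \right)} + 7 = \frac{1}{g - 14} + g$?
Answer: $\frac{24632380}{171} \approx 1.4405 \cdot 10^{5}$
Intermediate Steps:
$T{\left(g \right)} = -7 + g + \frac{1}{-14 + g}$ ($T{\left(g \right)} = -7 + \left(\frac{1}{g - 14} + g\right) = -7 + \left(\frac{1}{-14 + g} + g\right) = -7 + \left(g + \frac{1}{-14 + g}\right) = -7 + g + \frac{1}{-14 + g}$)
$T{\left(185 \right)} - \left(-323 - 204\right) 273 = \frac{99 + 185^{2} - 3885}{-14 + 185} - \left(-323 - 204\right) 273 = \frac{99 + 34225 - 3885}{171} - \left(-527\right) 273 = \frac{1}{171} \cdot 30439 - -143871 = \frac{30439}{171} + 143871 = \frac{24632380}{171}$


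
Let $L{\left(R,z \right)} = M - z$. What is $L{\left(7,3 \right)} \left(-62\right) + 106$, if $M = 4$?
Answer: $44$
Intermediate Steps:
$L{\left(R,z \right)} = 4 - z$
$L{\left(7,3 \right)} \left(-62\right) + 106 = \left(4 - 3\right) \left(-62\right) + 106 = 1 \left(-62\right) + 106 = -62 + 106 = 44$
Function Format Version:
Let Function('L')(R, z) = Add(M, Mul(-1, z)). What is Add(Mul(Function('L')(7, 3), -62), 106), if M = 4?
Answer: 44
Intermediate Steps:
Function('L')(R, z) = Add(4, Mul(-1, z))
Add(Mul(Function('L')(7, 3), -62), 106) = Add(Mul(Add(4, Mul(-1, 3)), -62), 106) = Add(Mul(Add(4, -3), -62), 106) = Add(Mul(1, -62), 106) = Add(-62, 106) = 44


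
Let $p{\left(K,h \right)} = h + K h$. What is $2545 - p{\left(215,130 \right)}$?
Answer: $-25535$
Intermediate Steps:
$2545 - p{\left(215,130 \right)} = 2545 - 130 \left(1 + 215\right) = 2545 - 130 \cdot 216 = 2545 - 28080 = -25535$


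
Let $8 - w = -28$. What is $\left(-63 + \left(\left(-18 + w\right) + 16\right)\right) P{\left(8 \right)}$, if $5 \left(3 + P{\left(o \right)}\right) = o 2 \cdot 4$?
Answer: $- \frac{1421}{5} \approx -284.2$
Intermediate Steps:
$w = 36$ ($w = 8 - -28 = 8 + 28 = 36$)
$P{\left(o \right)} = -3 + \frac{8 o}{5}$ ($P{\left(o \right)} = -3 + \frac{o 2 \cdot 4}{5} = -3 + \frac{2 o 4}{5} = -3 + \frac{8 o}{5}$)
$\left(-63 + \left(\left(-18 + w\right) + 16\right)\right) P{\left(8 \right)} = \left(-63 + \left(\left(-18 + 36\right) + 16\right)\right) \left(-3 + \frac{8}{5} \cdot 8\right) = \left(-63 + \left(18 + 16\right)\right) \left(-3 + \frac{64}{5}\right) = \left(-63 + 34\right) \frac{49}{5} = \left(-29\right) \frac{49}{5} = - \frac{1421}{5}$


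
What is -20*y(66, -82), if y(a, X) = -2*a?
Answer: 2640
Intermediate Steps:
-20*y(66, -82) = -20*(-2*66) = -20*(-132) = -1*(-2640) = 2640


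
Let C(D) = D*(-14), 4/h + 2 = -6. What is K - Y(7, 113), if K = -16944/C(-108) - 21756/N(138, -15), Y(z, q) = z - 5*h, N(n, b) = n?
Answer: -516883/2898 ≈ -178.36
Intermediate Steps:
h = -½ (h = 4/(-2 - 6) = 4/(-8) = 4*(-⅛) = -½ ≈ -0.50000)
Y(z, q) = 5/2 + z (Y(z, q) = z - 5*(-½) = z + 5/2 = 5/2 + z)
C(D) = -14*D
K = -244676/1449 (K = -16944/((-14*(-108))) - 21756/138 = -16944/1512 - 21756*1/138 = -16944*1/1512 - 3626/23 = -706/63 - 3626/23 = -244676/1449 ≈ -168.86)
K - Y(7, 113) = -244676/1449 - (5/2 + 7) = -244676/1449 - 1*19/2 = -244676/1449 - 19/2 = -516883/2898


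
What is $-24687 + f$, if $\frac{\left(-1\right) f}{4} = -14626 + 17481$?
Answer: $-36107$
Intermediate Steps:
$f = -11420$ ($f = - 4 \left(-14626 + 17481\right) = \left(-4\right) 2855 = -11420$)
$-24687 + f = -24687 - 11420 = -36107$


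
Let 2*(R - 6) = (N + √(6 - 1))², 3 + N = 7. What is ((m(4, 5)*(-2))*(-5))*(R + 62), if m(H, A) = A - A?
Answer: 0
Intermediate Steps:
m(H, A) = 0
N = 4 (N = -3 + 7 = 4)
R = 6 + (4 + √5)²/2 (R = 6 + (4 + √(6 - 1))²/2 = 6 + (4 + √5)²/2 ≈ 25.444)
((m(4, 5)*(-2))*(-5))*(R + 62) = ((0*(-2))*(-5))*((33/2 + 4*√5) + 62) = (0*(-5))*(157/2 + 4*√5) = 0*(157/2 + 4*√5) = 0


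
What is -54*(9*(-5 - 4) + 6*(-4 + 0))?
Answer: 5670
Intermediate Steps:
-54*(9*(-5 - 4) + 6*(-4 + 0)) = -54*(9*(-9) + 6*(-4)) = -54*(-81 - 24) = -54*(-105) = 5670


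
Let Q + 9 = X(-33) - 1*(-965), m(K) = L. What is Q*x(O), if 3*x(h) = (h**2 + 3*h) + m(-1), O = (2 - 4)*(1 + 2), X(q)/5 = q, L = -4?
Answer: 11074/3 ≈ 3691.3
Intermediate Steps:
X(q) = 5*q
m(K) = -4
O = -6 (O = -2*3 = -6)
x(h) = -4/3 + h + h**2/3 (x(h) = ((h**2 + 3*h) - 4)/3 = (-4 + h**2 + 3*h)/3 = -4/3 + h + h**2/3)
Q = 791 (Q = -9 + (5*(-33) - 1*(-965)) = -9 + (-165 + 965) = -9 + 800 = 791)
Q*x(O) = 791*(-4/3 - 6 + (1/3)*(-6)**2) = 791*(-4/3 - 6 + (1/3)*36) = 791*(-4/3 - 6 + 12) = 791*(14/3) = 11074/3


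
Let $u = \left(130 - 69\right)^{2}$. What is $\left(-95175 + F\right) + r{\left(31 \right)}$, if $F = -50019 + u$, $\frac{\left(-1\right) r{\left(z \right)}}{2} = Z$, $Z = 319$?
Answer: $-142111$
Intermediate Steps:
$r{\left(z \right)} = -638$ ($r{\left(z \right)} = \left(-2\right) 319 = -638$)
$u = 3721$ ($u = 61^{2} = 3721$)
$F = -46298$ ($F = -50019 + 3721 = -46298$)
$\left(-95175 + F\right) + r{\left(31 \right)} = \left(-95175 - 46298\right) - 638 = -141473 - 638 = -142111$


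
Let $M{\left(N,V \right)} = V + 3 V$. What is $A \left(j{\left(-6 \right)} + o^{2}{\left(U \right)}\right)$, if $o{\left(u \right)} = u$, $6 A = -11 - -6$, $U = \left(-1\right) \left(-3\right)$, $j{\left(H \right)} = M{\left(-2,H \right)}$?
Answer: $\frac{25}{2} \approx 12.5$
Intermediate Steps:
$M{\left(N,V \right)} = 4 V$
$j{\left(H \right)} = 4 H$
$U = 3$
$A = - \frac{5}{6}$ ($A = \frac{-11 - -6}{6} = \frac{-11 + 6}{6} = \frac{1}{6} \left(-5\right) = - \frac{5}{6} \approx -0.83333$)
$A \left(j{\left(-6 \right)} + o^{2}{\left(U \right)}\right) = - \frac{5 \left(4 \left(-6\right) + 3^{2}\right)}{6} = - \frac{5 \left(-24 + 9\right)}{6} = \left(- \frac{5}{6}\right) \left(-15\right) = \frac{25}{2}$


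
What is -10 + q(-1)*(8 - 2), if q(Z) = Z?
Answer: -16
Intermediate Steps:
-10 + q(-1)*(8 - 2) = -10 - (8 - 2) = -10 - 1*6 = -10 - 6 = -16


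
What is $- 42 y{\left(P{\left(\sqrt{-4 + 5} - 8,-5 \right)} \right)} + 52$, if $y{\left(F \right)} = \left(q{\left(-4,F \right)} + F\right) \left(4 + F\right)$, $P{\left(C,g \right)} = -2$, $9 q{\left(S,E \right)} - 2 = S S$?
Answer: $52$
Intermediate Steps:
$q{\left(S,E \right)} = \frac{2}{9} + \frac{S^{2}}{9}$ ($q{\left(S,E \right)} = \frac{2}{9} + \frac{S S}{9} = \frac{2}{9} + \frac{S^{2}}{9}$)
$y{\left(F \right)} = \left(2 + F\right) \left(4 + F\right)$ ($y{\left(F \right)} = \left(\left(\frac{2}{9} + \frac{\left(-4\right)^{2}}{9}\right) + F\right) \left(4 + F\right) = \left(\left(\frac{2}{9} + \frac{1}{9} \cdot 16\right) + F\right) \left(4 + F\right) = \left(\left(\frac{2}{9} + \frac{16}{9}\right) + F\right) \left(4 + F\right) = \left(2 + F\right) \left(4 + F\right)$)
$- 42 y{\left(P{\left(\sqrt{-4 + 5} - 8,-5 \right)} \right)} + 52 = - 42 \left(8 + \left(-2\right)^{2} + 6 \left(-2\right)\right) + 52 = - 42 \left(8 + 4 - 12\right) + 52 = \left(-42\right) 0 + 52 = 0 + 52 = 52$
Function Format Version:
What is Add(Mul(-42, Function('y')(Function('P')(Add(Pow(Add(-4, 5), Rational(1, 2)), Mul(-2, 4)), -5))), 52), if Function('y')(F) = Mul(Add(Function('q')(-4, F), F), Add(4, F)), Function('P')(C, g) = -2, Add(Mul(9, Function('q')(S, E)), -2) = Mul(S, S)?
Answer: 52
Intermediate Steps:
Function('q')(S, E) = Add(Rational(2, 9), Mul(Rational(1, 9), Pow(S, 2))) (Function('q')(S, E) = Add(Rational(2, 9), Mul(Rational(1, 9), Mul(S, S))) = Add(Rational(2, 9), Mul(Rational(1, 9), Pow(S, 2))))
Function('y')(F) = Mul(Add(2, F), Add(4, F)) (Function('y')(F) = Mul(Add(Add(Rational(2, 9), Mul(Rational(1, 9), Pow(-4, 2))), F), Add(4, F)) = Mul(Add(Add(Rational(2, 9), Mul(Rational(1, 9), 16)), F), Add(4, F)) = Mul(Add(Add(Rational(2, 9), Rational(16, 9)), F), Add(4, F)) = Mul(Add(2, F), Add(4, F)))
Add(Mul(-42, Function('y')(Function('P')(Add(Pow(Add(-4, 5), Rational(1, 2)), Mul(-2, 4)), -5))), 52) = Add(Mul(-42, Add(8, Pow(-2, 2), Mul(6, -2))), 52) = Add(Mul(-42, Add(8, 4, -12)), 52) = Add(Mul(-42, 0), 52) = Add(0, 52) = 52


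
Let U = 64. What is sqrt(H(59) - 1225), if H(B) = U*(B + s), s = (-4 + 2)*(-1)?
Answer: sqrt(2679) ≈ 51.759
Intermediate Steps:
s = 2 (s = -2*(-1) = 2)
H(B) = 128 + 64*B (H(B) = 64*(B + 2) = 64*(2 + B) = 128 + 64*B)
sqrt(H(59) - 1225) = sqrt((128 + 64*59) - 1225) = sqrt((128 + 3776) - 1225) = sqrt(3904 - 1225) = sqrt(2679)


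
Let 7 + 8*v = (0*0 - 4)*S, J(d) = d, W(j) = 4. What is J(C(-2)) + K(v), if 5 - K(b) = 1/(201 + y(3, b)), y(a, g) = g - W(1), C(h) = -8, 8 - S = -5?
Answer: -4559/1517 ≈ -3.0053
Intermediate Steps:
S = 13 (S = 8 - 1*(-5) = 8 + 5 = 13)
v = -59/8 (v = -7/8 + ((0*0 - 4)*13)/8 = -7/8 + ((0 - 4)*13)/8 = -7/8 + (-4*13)/8 = -7/8 + (1/8)*(-52) = -7/8 - 13/2 = -59/8 ≈ -7.3750)
y(a, g) = -4 + g (y(a, g) = g - 1*4 = g - 4 = -4 + g)
K(b) = 5 - 1/(197 + b) (K(b) = 5 - 1/(201 + (-4 + b)) = 5 - 1/(197 + b))
J(C(-2)) + K(v) = -8 + (984 + 5*(-59/8))/(197 - 59/8) = -8 + (984 - 295/8)/(1517/8) = -8 + (8/1517)*(7577/8) = -8 + 7577/1517 = -4559/1517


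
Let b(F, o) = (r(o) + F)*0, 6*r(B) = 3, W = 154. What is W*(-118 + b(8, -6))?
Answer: -18172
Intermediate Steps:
r(B) = ½ (r(B) = (⅙)*3 = ½)
b(F, o) = 0 (b(F, o) = (½ + F)*0 = 0)
W*(-118 + b(8, -6)) = 154*(-118 + 0) = 154*(-118) = -18172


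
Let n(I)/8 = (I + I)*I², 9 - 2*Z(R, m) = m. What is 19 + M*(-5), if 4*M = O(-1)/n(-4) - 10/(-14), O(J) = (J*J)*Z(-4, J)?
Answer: 519343/28672 ≈ 18.113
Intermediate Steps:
Z(R, m) = 9/2 - m/2
O(J) = J²*(9/2 - J/2) (O(J) = (J*J)*(9/2 - J/2) = J²*(9/2 - J/2))
n(I) = 16*I³ (n(I) = 8*((I + I)*I²) = 8*((2*I)*I²) = 8*(2*I³) = 16*I³)
M = 5085/28672 (M = (((½)*(-1)²*(9 - 1*(-1)))/((16*(-4)³)) - 10/(-14))/4 = (((½)*1*(9 + 1))/((16*(-64))) - 10*(-1/14))/4 = (((½)*1*10)/(-1024) + 5/7)/4 = (5*(-1/1024) + 5/7)/4 = (-5/1024 + 5/7)/4 = (¼)*(5085/7168) = 5085/28672 ≈ 0.17735)
19 + M*(-5) = 19 + (5085/28672)*(-5) = 19 - 25425/28672 = 519343/28672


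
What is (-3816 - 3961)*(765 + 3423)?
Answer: -32570076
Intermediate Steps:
(-3816 - 3961)*(765 + 3423) = -7777*4188 = -32570076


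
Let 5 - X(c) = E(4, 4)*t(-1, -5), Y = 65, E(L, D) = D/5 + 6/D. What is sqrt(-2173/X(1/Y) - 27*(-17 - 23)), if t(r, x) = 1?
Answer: sqrt(22290)/9 ≈ 16.589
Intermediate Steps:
E(L, D) = 6/D + D/5 (E(L, D) = D*(1/5) + 6/D = D/5 + 6/D = 6/D + D/5)
X(c) = 27/10 (X(c) = 5 - (6/4 + (1/5)*4) = 5 - (6*(1/4) + 4/5) = 5 - (3/2 + 4/5) = 5 - 23/10 = 27/10)
sqrt(-2173/X(1/Y) - 27*(-17 - 23)) = sqrt(-2173/27/10 - 27*(-17 - 23)) = sqrt(-2173*10/27 - 27*(-40)) = sqrt(-21730/27 + 1080) = sqrt(7430/27) = sqrt(22290)/9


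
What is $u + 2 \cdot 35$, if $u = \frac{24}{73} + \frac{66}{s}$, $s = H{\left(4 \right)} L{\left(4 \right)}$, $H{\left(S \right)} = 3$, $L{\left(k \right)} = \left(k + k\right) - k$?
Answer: $\frac{11071}{146} \approx 75.829$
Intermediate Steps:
$L{\left(k \right)} = k$ ($L{\left(k \right)} = 2 k - k = k$)
$s = 12$ ($s = 3 \cdot 4 = 12$)
$u = \frac{851}{146}$ ($u = \frac{24}{73} + \frac{66}{12} = 24 \cdot \frac{1}{73} + 66 \cdot \frac{1}{12} = \frac{24}{73} + \frac{11}{2} = \frac{851}{146} \approx 5.8288$)
$u + 2 \cdot 35 = \frac{851}{146} + 2 \cdot 35 = \frac{851}{146} + 70 = \frac{11071}{146}$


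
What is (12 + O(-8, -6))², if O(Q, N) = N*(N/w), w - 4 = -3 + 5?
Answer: 324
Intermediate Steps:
w = 6 (w = 4 + (-3 + 5) = 4 + 2 = 6)
O(Q, N) = N²/6 (O(Q, N) = N*(N/6) = N²/6)
(12 + O(-8, -6))² = (12 + (⅙)*(-6)²)² = (12 + (⅙)*36)² = (12 + 6)² = 18² = 324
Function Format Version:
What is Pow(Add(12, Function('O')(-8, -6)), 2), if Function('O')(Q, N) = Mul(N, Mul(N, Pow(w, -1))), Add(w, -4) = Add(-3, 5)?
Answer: 324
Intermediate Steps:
w = 6 (w = Add(4, Add(-3, 5)) = Add(4, 2) = 6)
Function('O')(Q, N) = Mul(Rational(1, 6), Pow(N, 2)) (Function('O')(Q, N) = Mul(N, Mul(N, Pow(6, -1))) = Mul(N, Mul(N, Rational(1, 6))) = Mul(N, Mul(Rational(1, 6), N)) = Mul(Rational(1, 6), Pow(N, 2)))
Pow(Add(12, Function('O')(-8, -6)), 2) = Pow(Add(12, Mul(Rational(1, 6), Pow(-6, 2))), 2) = Pow(Add(12, Mul(Rational(1, 6), 36)), 2) = Pow(Add(12, 6), 2) = Pow(18, 2) = 324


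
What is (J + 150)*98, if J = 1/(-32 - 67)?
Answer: 1455202/99 ≈ 14699.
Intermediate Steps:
J = -1/99 (J = 1/(-99) = -1/99 ≈ -0.010101)
(J + 150)*98 = (-1/99 + 150)*98 = (14849/99)*98 = 1455202/99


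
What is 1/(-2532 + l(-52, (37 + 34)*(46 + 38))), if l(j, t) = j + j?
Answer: -1/2636 ≈ -0.00037936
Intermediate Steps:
l(j, t) = 2*j
1/(-2532 + l(-52, (37 + 34)*(46 + 38))) = 1/(-2532 + 2*(-52)) = 1/(-2532 - 104) = 1/(-2636) = -1/2636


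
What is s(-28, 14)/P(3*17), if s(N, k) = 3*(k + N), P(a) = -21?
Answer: 2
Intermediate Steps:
s(N, k) = 3*N + 3*k (s(N, k) = 3*(N + k) = 3*N + 3*k)
s(-28, 14)/P(3*17) = (3*(-28) + 3*14)/(-21) = (-84 + 42)*(-1/21) = -42*(-1/21) = 2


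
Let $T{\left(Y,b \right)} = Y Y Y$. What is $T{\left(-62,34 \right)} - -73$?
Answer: $-238255$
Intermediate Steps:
$T{\left(Y,b \right)} = Y^{3}$ ($T{\left(Y,b \right)} = Y^{2} Y = Y^{3}$)
$T{\left(-62,34 \right)} - -73 = \left(-62\right)^{3} - -73 = -238328 + 73 = -238255$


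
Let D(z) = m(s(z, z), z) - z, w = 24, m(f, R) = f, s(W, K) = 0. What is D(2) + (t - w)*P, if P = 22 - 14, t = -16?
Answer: -322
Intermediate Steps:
D(z) = -z (D(z) = 0 - z = -z)
P = 8
D(2) + (t - w)*P = -1*2 + (-16 - 1*24)*8 = -2 + (-16 - 24)*8 = -2 - 40*8 = -2 - 320 = -322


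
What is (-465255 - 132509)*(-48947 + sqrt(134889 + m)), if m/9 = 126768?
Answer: 29258754508 - 597764*sqrt(1275801) ≈ 2.8584e+10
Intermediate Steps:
m = 1140912 (m = 9*126768 = 1140912)
(-465255 - 132509)*(-48947 + sqrt(134889 + m)) = (-465255 - 132509)*(-48947 + sqrt(134889 + 1140912)) = -597764*(-48947 + sqrt(1275801)) = 29258754508 - 597764*sqrt(1275801)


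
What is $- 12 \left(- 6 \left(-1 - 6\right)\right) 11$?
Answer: $-5544$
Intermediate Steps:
$- 12 \left(- 6 \left(-1 - 6\right)\right) 11 = - 12 \left(\left(-6\right) \left(-7\right)\right) 11 = \left(-12\right) 42 \cdot 11 = \left(-504\right) 11 = -5544$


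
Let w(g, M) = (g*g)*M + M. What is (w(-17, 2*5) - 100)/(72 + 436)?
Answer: 700/127 ≈ 5.5118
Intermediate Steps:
w(g, M) = M + M*g**2 (w(g, M) = g**2*M + M = M*g**2 + M = M + M*g**2)
(w(-17, 2*5) - 100)/(72 + 436) = ((2*5)*(1 + (-17)**2) - 100)/(72 + 436) = (10*(1 + 289) - 100)/508 = (10*290 - 100)*(1/508) = (2900 - 100)*(1/508) = 2800*(1/508) = 700/127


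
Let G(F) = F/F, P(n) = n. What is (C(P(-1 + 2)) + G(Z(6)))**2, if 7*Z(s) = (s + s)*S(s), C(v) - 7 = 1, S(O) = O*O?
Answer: 81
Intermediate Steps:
S(O) = O**2
C(v) = 8 (C(v) = 7 + 1 = 8)
Z(s) = 2*s**3/7 (Z(s) = ((s + s)*s**2)/7 = ((2*s)*s**2)/7 = (2*s**3)/7 = 2*s**3/7)
G(F) = 1
(C(P(-1 + 2)) + G(Z(6)))**2 = (8 + 1)**2 = 9**2 = 81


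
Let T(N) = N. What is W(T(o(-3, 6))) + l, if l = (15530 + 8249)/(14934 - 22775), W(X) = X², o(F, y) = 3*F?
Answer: 611342/7841 ≈ 77.967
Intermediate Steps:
l = -23779/7841 (l = 23779/(-7841) = 23779*(-1/7841) = -23779/7841 ≈ -3.0326)
W(T(o(-3, 6))) + l = (3*(-3))² - 23779/7841 = (-9)² - 23779/7841 = 81 - 23779/7841 = 611342/7841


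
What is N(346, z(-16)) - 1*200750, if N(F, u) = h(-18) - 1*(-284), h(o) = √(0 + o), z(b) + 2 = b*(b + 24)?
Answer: -200466 + 3*I*√2 ≈ -2.0047e+5 + 4.2426*I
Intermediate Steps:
z(b) = -2 + b*(24 + b) (z(b) = -2 + b*(b + 24) = -2 + b*(24 + b))
h(o) = √o
N(F, u) = 284 + 3*I*√2 (N(F, u) = √(-18) - 1*(-284) = 3*I*√2 + 284 = 284 + 3*I*√2)
N(346, z(-16)) - 1*200750 = (284 + 3*I*√2) - 1*200750 = (284 + 3*I*√2) - 200750 = -200466 + 3*I*√2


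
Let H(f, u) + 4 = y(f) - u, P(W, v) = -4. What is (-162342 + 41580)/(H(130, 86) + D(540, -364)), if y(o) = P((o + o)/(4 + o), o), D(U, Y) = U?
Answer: -60381/223 ≈ -270.77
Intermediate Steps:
y(o) = -4
H(f, u) = -8 - u (H(f, u) = -4 + (-4 - u) = -8 - u)
(-162342 + 41580)/(H(130, 86) + D(540, -364)) = (-162342 + 41580)/((-8 - 1*86) + 540) = -120762/((-8 - 86) + 540) = -120762/(-94 + 540) = -120762/446 = -120762*1/446 = -60381/223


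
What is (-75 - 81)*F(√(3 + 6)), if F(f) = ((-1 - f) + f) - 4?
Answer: 780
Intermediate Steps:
F(f) = -5 (F(f) = -1 - 4 = -5)
(-75 - 81)*F(√(3 + 6)) = (-75 - 81)*(-5) = -156*(-5) = 780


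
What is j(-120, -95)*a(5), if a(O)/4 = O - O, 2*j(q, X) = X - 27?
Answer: 0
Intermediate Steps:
j(q, X) = -27/2 + X/2 (j(q, X) = (X - 27)/2 = (-27 + X)/2 = -27/2 + X/2)
a(O) = 0 (a(O) = 4*(O - O) = 4*0 = 0)
j(-120, -95)*a(5) = (-27/2 + (½)*(-95))*0 = (-27/2 - 95/2)*0 = -61*0 = 0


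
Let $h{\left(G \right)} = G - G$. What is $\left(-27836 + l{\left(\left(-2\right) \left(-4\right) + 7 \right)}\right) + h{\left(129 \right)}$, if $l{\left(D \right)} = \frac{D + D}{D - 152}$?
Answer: $- \frac{3813562}{137} \approx -27836.0$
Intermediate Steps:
$l{\left(D \right)} = \frac{2 D}{-152 + D}$
$h{\left(G \right)} = 0$
$\left(-27836 + l{\left(\left(-2\right) \left(-4\right) + 7 \right)}\right) + h{\left(129 \right)} = \left(-27836 + \frac{2 \left(\left(-2\right) \left(-4\right) + 7\right)}{-152 + \left(\left(-2\right) \left(-4\right) + 7\right)}\right) + 0 = \left(-27836 + \frac{2 \left(8 + 7\right)}{-152 + \left(8 + 7\right)}\right) + 0 = \left(-27836 + 2 \cdot 15 \frac{1}{-152 + 15}\right) + 0 = \left(-27836 + 2 \cdot 15 \frac{1}{-137}\right) + 0 = \left(-27836 + 2 \cdot 15 \left(- \frac{1}{137}\right)\right) + 0 = \left(-27836 - \frac{30}{137}\right) + 0 = - \frac{3813562}{137} + 0 = - \frac{3813562}{137}$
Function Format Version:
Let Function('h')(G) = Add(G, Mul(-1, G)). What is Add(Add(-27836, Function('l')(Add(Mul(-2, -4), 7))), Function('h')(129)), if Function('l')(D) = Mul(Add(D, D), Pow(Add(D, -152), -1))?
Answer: Rational(-3813562, 137) ≈ -27836.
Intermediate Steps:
Function('l')(D) = Mul(2, D, Pow(Add(-152, D), -1)) (Function('l')(D) = Mul(Mul(2, D), Pow(Add(-152, D), -1)) = Mul(2, D, Pow(Add(-152, D), -1)))
Function('h')(G) = 0
Add(Add(-27836, Function('l')(Add(Mul(-2, -4), 7))), Function('h')(129)) = Add(Add(-27836, Mul(2, Add(Mul(-2, -4), 7), Pow(Add(-152, Add(Mul(-2, -4), 7)), -1))), 0) = Add(Add(-27836, Mul(2, Add(8, 7), Pow(Add(-152, Add(8, 7)), -1))), 0) = Add(Add(-27836, Mul(2, 15, Pow(Add(-152, 15), -1))), 0) = Add(Add(-27836, Mul(2, 15, Pow(-137, -1))), 0) = Add(Add(-27836, Mul(2, 15, Rational(-1, 137))), 0) = Add(Add(-27836, Rational(-30, 137)), 0) = Add(Rational(-3813562, 137), 0) = Rational(-3813562, 137)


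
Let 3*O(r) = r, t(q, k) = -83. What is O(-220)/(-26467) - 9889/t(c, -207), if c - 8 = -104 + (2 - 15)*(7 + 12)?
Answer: 785214749/6590283 ≈ 119.15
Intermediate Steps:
c = -343 (c = 8 + (-104 + (2 - 15)*(7 + 12)) = 8 + (-104 - 13*19) = 8 + (-104 - 247) = 8 - 351 = -343)
O(r) = r/3
O(-220)/(-26467) - 9889/t(c, -207) = ((1/3)*(-220))/(-26467) - 9889/(-83) = -220/3*(-1/26467) - 9889*(-1/83) = 220/79401 + 9889/83 = 785214749/6590283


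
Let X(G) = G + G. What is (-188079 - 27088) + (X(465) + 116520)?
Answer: -97717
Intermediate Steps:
X(G) = 2*G
(-188079 - 27088) + (X(465) + 116520) = (-188079 - 27088) + (2*465 + 116520) = -215167 + (930 + 116520) = -215167 + 117450 = -97717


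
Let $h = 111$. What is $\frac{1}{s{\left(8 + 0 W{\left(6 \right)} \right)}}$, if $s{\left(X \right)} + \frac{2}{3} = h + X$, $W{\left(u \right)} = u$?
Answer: $\frac{3}{355} \approx 0.0084507$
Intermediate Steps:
$s{\left(X \right)} = \frac{331}{3} + X$ ($s{\left(X \right)} = - \frac{2}{3} + \left(111 + X\right) = \frac{331}{3} + X$)
$\frac{1}{s{\left(8 + 0 W{\left(6 \right)} \right)}} = \frac{1}{\frac{331}{3} + \left(8 + 0 \cdot 6\right)} = \frac{1}{\frac{331}{3} + \left(8 + 0\right)} = \frac{1}{\frac{331}{3} + 8} = \frac{1}{\frac{355}{3}} = \frac{3}{355}$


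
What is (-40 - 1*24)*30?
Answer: -1920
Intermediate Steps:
(-40 - 1*24)*30 = (-40 - 24)*30 = -64*30 = -1920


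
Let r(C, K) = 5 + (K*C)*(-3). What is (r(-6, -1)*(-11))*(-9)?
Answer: -1287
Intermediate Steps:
r(C, K) = 5 - 3*C*K (r(C, K) = 5 + (C*K)*(-3) = 5 - 3*C*K)
(r(-6, -1)*(-11))*(-9) = ((5 - 3*(-6)*(-1))*(-11))*(-9) = ((5 - 18)*(-11))*(-9) = -13*(-11)*(-9) = 143*(-9) = -1287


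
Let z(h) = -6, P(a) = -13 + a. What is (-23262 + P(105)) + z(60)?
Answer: -23176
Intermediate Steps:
(-23262 + P(105)) + z(60) = (-23262 + (-13 + 105)) - 6 = (-23262 + 92) - 6 = -23170 - 6 = -23176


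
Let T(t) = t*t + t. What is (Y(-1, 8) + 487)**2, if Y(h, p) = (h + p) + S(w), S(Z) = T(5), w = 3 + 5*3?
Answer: 274576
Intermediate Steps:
w = 18 (w = 3 + 15 = 18)
T(t) = t + t**2 (T(t) = t**2 + t = t + t**2)
S(Z) = 30 (S(Z) = 5*(1 + 5) = 5*6 = 30)
Y(h, p) = 30 + h + p (Y(h, p) = (h + p) + 30 = 30 + h + p)
(Y(-1, 8) + 487)**2 = ((30 - 1 + 8) + 487)**2 = (37 + 487)**2 = 524**2 = 274576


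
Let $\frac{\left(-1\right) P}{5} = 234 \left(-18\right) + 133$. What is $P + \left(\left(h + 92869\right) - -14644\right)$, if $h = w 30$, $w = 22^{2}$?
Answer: $142428$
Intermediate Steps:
$w = 484$
$h = 14520$ ($h = 484 \cdot 30 = 14520$)
$P = 20395$ ($P = - 5 \left(234 \left(-18\right) + 133\right) = - 5 \left(-4212 + 133\right) = \left(-5\right) \left(-4079\right) = 20395$)
$P + \left(\left(h + 92869\right) - -14644\right) = 20395 + \left(\left(14520 + 92869\right) - -14644\right) = 20395 + \left(107389 + 14644\right) = 20395 + 122033 = 142428$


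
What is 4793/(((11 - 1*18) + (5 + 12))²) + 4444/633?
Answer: 3478369/63300 ≈ 54.951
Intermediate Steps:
4793/(((11 - 1*18) + (5 + 12))²) + 4444/633 = 4793/(((11 - 18) + 17)²) + 4444*(1/633) = 4793/((-7 + 17)²) + 4444/633 = 4793/(10²) + 4444/633 = 4793/100 + 4444/633 = 3478369/63300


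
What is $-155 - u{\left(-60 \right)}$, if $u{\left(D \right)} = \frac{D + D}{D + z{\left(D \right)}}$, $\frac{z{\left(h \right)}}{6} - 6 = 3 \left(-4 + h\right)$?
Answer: $- \frac{7600}{49} \approx -155.1$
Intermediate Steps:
$z{\left(h \right)} = -36 + 18 h$ ($z{\left(h \right)} = 36 + 6 \cdot 3 \left(-4 + h\right) = 36 + 6 \left(-12 + 3 h\right) = 36 + \left(-72 + 18 h\right) = -36 + 18 h$)
$u{\left(D \right)} = \frac{2 D}{-36 + 19 D}$ ($u{\left(D \right)} = \frac{D + D}{D + \left(-36 + 18 D\right)} = \frac{2 D}{-36 + 19 D}$)
$-155 - u{\left(-60 \right)} = -155 - 2 \left(-60\right) \frac{1}{-36 + 19 \left(-60\right)} = -155 - 2 \left(-60\right) \frac{1}{-36 - 1140} = -155 - 2 \left(-60\right) \frac{1}{-1176} = -155 - 2 \left(-60\right) \left(- \frac{1}{1176}\right) = -155 - \frac{5}{49} = - \frac{7600}{49}$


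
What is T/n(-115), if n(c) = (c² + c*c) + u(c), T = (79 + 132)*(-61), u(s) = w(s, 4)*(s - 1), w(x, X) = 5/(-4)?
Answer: -12871/26595 ≈ -0.48396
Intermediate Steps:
w(x, X) = -5/4 (w(x, X) = 5*(-¼) = -5/4)
u(s) = 5/4 - 5*s/4 (u(s) = -5*(s - 1)/4 = -5*(-1 + s)/4 = 5/4 - 5*s/4)
T = -12871 (T = 211*(-61) = -12871)
n(c) = 5/4 + 2*c² - 5*c/4 (n(c) = (c² + c*c) + (5/4 - 5*c/4) = (c² + c²) + (5/4 - 5*c/4) = 2*c² + (5/4 - 5*c/4) = 5/4 + 2*c² - 5*c/4)
T/n(-115) = -12871/(5/4 + 2*(-115)² - 5/4*(-115)) = -12871/(5/4 + 2*13225 + 575/4) = -12871/(5/4 + 26450 + 575/4) = -12871/26595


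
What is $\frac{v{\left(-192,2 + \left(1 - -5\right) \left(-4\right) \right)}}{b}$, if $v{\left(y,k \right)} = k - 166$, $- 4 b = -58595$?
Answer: $- \frac{752}{58595} \approx -0.012834$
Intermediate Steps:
$b = \frac{58595}{4}$ ($b = \left(- \frac{1}{4}\right) \left(-58595\right) = \frac{58595}{4} \approx 14649.0$)
$v{\left(y,k \right)} = -166 + k$
$\frac{v{\left(-192,2 + \left(1 - -5\right) \left(-4\right) \right)}}{b} = \frac{-166 + \left(2 + \left(1 - -5\right) \left(-4\right)\right)}{\frac{58595}{4}} = \left(-166 + \left(2 + \left(1 + 5\right) \left(-4\right)\right)\right) \frac{4}{58595} = \left(-166 + \left(2 + 6 \left(-4\right)\right)\right) \frac{4}{58595} = \left(-166 + \left(2 - 24\right)\right) \frac{4}{58595} = \left(-166 - 22\right) \frac{4}{58595} = \left(-188\right) \frac{4}{58595} = - \frac{752}{58595}$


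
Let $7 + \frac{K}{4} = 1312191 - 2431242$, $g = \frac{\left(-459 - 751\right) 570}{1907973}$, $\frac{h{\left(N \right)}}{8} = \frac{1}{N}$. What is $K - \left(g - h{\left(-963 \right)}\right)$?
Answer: $- \frac{913836616255828}{204153111} \approx -4.4762 \cdot 10^{6}$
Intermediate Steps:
$h{\left(N \right)} = \frac{8}{N}$
$g = - \frac{229900}{635991}$ ($g = \left(-1210\right) 570 \cdot \frac{1}{1907973} = \left(-689700\right) \frac{1}{1907973} = - \frac{229900}{635991} \approx -0.36148$)
$K = -4476232$ ($K = -28 + 4 \left(1312191 - 2431242\right) = -28 + 4 \left(-1119051\right) = -28 - 4476204 = -4476232$)
$K - \left(g - h{\left(-963 \right)}\right) = -4476232 + \left(\frac{8}{-963} - - \frac{229900}{635991}\right) = -4476232 + \left(8 \left(- \frac{1}{963}\right) + \frac{229900}{635991}\right) = -4476232 + \left(- \frac{8}{963} + \frac{229900}{635991}\right) = -4476232 + \frac{72101924}{204153111} = - \frac{913836616255828}{204153111}$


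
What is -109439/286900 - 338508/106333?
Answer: -108754922387/30506937700 ≈ -3.5649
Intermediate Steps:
-109439/286900 - 338508/106333 = -108754922387/30506937700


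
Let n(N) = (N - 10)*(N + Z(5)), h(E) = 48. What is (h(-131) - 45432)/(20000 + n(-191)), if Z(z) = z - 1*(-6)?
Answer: -11346/14045 ≈ -0.80783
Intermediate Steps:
Z(z) = 6 + z (Z(z) = z + 6 = 6 + z)
n(N) = (-10 + N)*(11 + N) (n(N) = (N - 10)*(N + (6 + 5)) = (-10 + N)*(N + 11) = (-10 + N)*(11 + N))
(h(-131) - 45432)/(20000 + n(-191)) = (48 - 45432)/(20000 + (-110 - 191 + (-191)²)) = -45384/(20000 + (-110 - 191 + 36481)) = -45384/(20000 + 36180) = -45384/56180 = -45384*1/56180 = -11346/14045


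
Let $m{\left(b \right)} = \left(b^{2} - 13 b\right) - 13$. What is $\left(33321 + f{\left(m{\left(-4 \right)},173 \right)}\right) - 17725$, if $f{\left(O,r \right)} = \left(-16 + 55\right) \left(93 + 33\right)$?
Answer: $20510$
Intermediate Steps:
$m{\left(b \right)} = -13 + b^{2} - 13 b$
$f{\left(O,r \right)} = 4914$ ($f{\left(O,r \right)} = 39 \cdot 126 = 4914$)
$\left(33321 + f{\left(m{\left(-4 \right)},173 \right)}\right) - 17725 = \left(33321 + 4914\right) - 17725 = 38235 - 17725 = 20510$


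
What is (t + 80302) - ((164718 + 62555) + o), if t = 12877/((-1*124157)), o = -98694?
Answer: -5993940366/124157 ≈ -48277.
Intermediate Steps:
t = -12877/124157 (t = 12877/(-124157) = 12877*(-1/124157) = -12877/124157 ≈ -0.10372)
(t + 80302) - ((164718 + 62555) + o) = (-12877/124157 + 80302) - ((164718 + 62555) - 98694) = 9970042537/124157 - (227273 - 98694) = 9970042537/124157 - 1*128579 = 9970042537/124157 - 128579 = -5993940366/124157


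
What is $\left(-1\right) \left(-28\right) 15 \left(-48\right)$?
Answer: $-20160$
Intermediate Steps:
$\left(-1\right) \left(-28\right) 15 \left(-48\right) = 28 \cdot 15 \left(-48\right) = 420 \left(-48\right) = -20160$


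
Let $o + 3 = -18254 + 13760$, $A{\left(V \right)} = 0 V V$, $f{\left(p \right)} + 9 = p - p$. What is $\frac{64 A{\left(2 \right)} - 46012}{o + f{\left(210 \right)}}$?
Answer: $\frac{23006}{2253} \approx 10.211$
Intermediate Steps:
$f{\left(p \right)} = -9$ ($f{\left(p \right)} = -9 + \left(p - p\right) = -9 + 0 = -9$)
$A{\left(V \right)} = 0$ ($A{\left(V \right)} = 0 V = 0$)
$o = -4497$ ($o = -3 + \left(-18254 + 13760\right) = -3 - 4494 = -4497$)
$\frac{64 A{\left(2 \right)} - 46012}{o + f{\left(210 \right)}} = \frac{64 \cdot 0 - 46012}{-4497 - 9} = \frac{0 - 46012}{-4506} = \left(-46012\right) \left(- \frac{1}{4506}\right) = \frac{23006}{2253}$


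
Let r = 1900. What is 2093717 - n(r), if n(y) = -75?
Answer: 2093792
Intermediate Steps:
2093717 - n(r) = 2093717 - 1*(-75) = 2093717 + 75 = 2093792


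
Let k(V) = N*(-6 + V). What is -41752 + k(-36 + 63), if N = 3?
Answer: -41689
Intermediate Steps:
k(V) = -18 + 3*V (k(V) = 3*(-6 + V) = -18 + 3*V)
-41752 + k(-36 + 63) = -41752 + (-18 + 3*(-36 + 63)) = -41752 + (-18 + 3*27) = -41752 + (-18 + 81) = -41752 + 63 = -41689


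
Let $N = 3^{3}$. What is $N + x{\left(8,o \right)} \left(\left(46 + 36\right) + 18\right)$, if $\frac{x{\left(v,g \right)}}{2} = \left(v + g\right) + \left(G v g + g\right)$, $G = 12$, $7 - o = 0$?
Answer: $138827$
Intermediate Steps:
$o = 7$ ($o = 7 - 0 = 7 + 0 = 7$)
$N = 27$
$x{\left(v,g \right)} = 2 v + 4 g + 24 g v$ ($x{\left(v,g \right)} = 2 \left(\left(v + g\right) + \left(12 v g + g\right)\right) = 2 \left(\left(g + v\right) + \left(12 g v + g\right)\right) = 2 \left(\left(g + v\right) + \left(g + 12 g v\right)\right) = 2 \left(v + 2 g + 12 g v\right) = 2 v + 4 g + 24 g v$)
$N + x{\left(8,o \right)} \left(\left(46 + 36\right) + 18\right) = 27 + \left(2 \cdot 8 + 4 \cdot 7 + 24 \cdot 7 \cdot 8\right) \left(\left(46 + 36\right) + 18\right) = 27 + \left(16 + 28 + 1344\right) \left(82 + 18\right) = 27 + 1388 \cdot 100 = 27 + 138800 = 138827$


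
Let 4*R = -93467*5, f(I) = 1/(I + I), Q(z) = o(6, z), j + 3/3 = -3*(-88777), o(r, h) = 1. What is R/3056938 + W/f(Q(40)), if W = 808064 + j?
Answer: 26274846297241/12227752 ≈ 2.1488e+6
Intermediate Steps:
j = 266330 (j = -1 - 3*(-88777) = -1 + 266331 = 266330)
W = 1074394 (W = 808064 + 266330 = 1074394)
Q(z) = 1
f(I) = 1/(2*I)
R = -467335/4 (R = (-93467*5)/4 = (¼)*(-467335) = -467335/4 ≈ -1.1683e+5)
R/3056938 + W/f(Q(40)) = -467335/4/3056938 + 1074394/(((½)/1)) = -467335/4*1/3056938 + 1074394/(((½)*1)) = -467335/12227752 + 1074394/(½) = -467335/12227752 + 1074394*2 = -467335/12227752 + 2148788 = 26274846297241/12227752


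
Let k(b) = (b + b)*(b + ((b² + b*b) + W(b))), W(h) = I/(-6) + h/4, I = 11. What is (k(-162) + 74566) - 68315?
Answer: -16933657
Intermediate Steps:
W(h) = -11/6 + h/4 (W(h) = 11/(-6) + h/4 = 11*(-⅙) + h*(¼) = -11/6 + h/4)
k(b) = 2*b*(-11/6 + 2*b² + 5*b/4) (k(b) = (b + b)*(b + ((b² + b*b) + (-11/6 + b/4))) = (2*b)*(b + ((b² + b²) + (-11/6 + b/4))) = (2*b)*(b + (2*b² + (-11/6 + b/4))) = (2*b)*(b + (-11/6 + 2*b² + b/4)) = (2*b)*(-11/6 + 2*b² + 5*b/4) = 2*b*(-11/6 + 2*b² + 5*b/4))
(k(-162) + 74566) - 68315 = ((⅙)*(-162)*(-22 + 15*(-162) + 24*(-162)²) + 74566) - 68315 = ((⅙)*(-162)*(-22 - 2430 + 24*26244) + 74566) - 68315 = ((⅙)*(-162)*(-22 - 2430 + 629856) + 74566) - 68315 = ((⅙)*(-162)*627404 + 74566) - 68315 = (-16939908 + 74566) - 68315 = -16865342 - 68315 = -16933657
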